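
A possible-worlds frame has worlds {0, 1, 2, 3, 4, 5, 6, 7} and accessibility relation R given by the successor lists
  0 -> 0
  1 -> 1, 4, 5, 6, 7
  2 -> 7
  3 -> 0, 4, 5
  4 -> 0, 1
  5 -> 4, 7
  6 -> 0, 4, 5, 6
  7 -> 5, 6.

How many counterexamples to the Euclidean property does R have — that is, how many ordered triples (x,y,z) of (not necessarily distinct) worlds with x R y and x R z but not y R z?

36

Enumerating: (1,4,4), (1,4,5), (1,4,6), (1,4,7), (1,5,1), (1,5,5), (1,5,6), (1,6,1), (1,6,7), (1,7,1), (1,7,4), (1,7,7), … and 24 more.
Total: 36.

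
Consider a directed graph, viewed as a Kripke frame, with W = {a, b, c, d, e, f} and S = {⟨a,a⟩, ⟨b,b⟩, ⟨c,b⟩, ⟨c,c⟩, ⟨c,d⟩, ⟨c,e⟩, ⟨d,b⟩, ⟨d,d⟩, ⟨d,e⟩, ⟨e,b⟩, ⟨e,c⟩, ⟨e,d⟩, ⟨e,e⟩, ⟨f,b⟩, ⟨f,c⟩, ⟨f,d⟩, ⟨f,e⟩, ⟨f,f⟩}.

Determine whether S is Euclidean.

No

Euclidean: no — c S b and c S d, but not b S d.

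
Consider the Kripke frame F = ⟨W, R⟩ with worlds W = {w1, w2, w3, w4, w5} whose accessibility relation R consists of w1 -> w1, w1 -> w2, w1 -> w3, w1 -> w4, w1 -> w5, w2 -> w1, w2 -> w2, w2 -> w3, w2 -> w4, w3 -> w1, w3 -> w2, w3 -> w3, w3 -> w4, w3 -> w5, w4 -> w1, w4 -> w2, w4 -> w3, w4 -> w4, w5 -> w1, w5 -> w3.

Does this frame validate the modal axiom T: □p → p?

The schema T characterises exactly the reflexive frames.
Reflexive: no — w5 is not related to itself.

No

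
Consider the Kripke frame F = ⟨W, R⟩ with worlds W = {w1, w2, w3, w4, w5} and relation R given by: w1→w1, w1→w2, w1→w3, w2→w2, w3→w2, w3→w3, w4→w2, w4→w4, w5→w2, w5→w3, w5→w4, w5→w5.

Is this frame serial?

Yes

Serial: yes — every world has a successor (e.g. w1 R w1).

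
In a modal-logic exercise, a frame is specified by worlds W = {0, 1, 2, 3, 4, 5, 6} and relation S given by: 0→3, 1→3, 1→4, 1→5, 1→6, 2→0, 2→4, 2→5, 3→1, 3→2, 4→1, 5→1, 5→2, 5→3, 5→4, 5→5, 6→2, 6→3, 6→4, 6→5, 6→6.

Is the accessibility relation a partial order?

No

Reflexive: no — 0 is not related to itself.
Transitive: no — 0 S 3 and 3 S 1, but not 0 S 1.
Antisymmetric: no — 1 S 3 and 3 S 1 with 1 ≠ 3.
So S is not a partial order.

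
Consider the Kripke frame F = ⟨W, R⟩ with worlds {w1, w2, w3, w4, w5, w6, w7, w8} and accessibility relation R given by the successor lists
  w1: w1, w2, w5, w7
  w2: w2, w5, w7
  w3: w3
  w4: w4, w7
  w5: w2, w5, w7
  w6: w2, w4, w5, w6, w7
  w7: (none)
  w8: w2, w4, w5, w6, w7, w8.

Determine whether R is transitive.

Transitive: yes — every two-step R-path is closed by a direct edge.

Yes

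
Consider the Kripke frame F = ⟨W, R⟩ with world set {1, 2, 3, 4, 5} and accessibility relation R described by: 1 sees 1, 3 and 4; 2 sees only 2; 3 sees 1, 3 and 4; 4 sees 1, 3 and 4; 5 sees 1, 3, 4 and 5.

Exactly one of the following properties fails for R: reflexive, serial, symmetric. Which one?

symmetric

Reflexive: yes — every world is R-related to itself.
Serial: yes — every world has a successor (e.g. 1 R 1).
Symmetric: no — 5 R 1 but not 1 R 5.
Only symmetric fails.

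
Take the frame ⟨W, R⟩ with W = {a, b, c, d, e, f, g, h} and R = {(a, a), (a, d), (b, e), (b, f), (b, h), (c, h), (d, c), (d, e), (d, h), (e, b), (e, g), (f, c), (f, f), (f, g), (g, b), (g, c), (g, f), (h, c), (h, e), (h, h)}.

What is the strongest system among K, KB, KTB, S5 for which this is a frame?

Symmetric (axiom B): no — a R d but not d R a.
Reflexive (axiom T): no — b is not related to itself.
Euclidean (axiom 5): no — b R e and b R f, but not e R f.
So F validates K; KB would additionally require R to be symmetric. The strongest is K.

K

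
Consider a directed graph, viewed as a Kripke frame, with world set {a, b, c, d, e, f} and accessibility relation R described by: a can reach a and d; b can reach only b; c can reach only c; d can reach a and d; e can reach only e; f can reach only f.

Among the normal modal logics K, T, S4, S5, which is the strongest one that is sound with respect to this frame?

Reflexive (axiom T): yes — every world is R-related to itself.
Transitive (axiom 4): yes — every two-step R-path is closed by a direct edge.
Euclidean (axiom 5): yes — any two successors of a common world are R-related.
So F validates K, T, S4, S5. The strongest is S5.

S5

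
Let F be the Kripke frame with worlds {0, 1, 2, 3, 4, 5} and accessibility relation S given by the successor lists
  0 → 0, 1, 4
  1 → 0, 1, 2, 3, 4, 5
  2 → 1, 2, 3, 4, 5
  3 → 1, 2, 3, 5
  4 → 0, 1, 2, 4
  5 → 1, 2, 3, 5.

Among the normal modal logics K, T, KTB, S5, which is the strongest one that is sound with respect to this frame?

KTB

Reflexive (axiom T): yes — every world is S-related to itself.
Symmetric (axiom B): yes — every pair in S has its reverse in S.
Euclidean (axiom 5): no — 1 S 0 and 1 S 2, but not 0 S 2.
So F validates K, T, KTB; S5 would additionally require S to be Euclidean. The strongest is KTB.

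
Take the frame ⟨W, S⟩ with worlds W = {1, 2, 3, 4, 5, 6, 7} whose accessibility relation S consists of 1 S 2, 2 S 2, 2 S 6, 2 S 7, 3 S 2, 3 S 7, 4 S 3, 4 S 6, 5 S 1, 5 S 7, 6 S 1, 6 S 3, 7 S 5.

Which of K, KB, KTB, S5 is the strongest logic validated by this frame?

Symmetric (axiom B): no — 1 S 2 but not 2 S 1.
Reflexive (axiom T): no — 1 is not related to itself.
Euclidean (axiom 5): no — 2 S 6 and 2 S 7, but not 6 S 7.
So F validates K; KB would additionally require S to be symmetric. The strongest is K.

K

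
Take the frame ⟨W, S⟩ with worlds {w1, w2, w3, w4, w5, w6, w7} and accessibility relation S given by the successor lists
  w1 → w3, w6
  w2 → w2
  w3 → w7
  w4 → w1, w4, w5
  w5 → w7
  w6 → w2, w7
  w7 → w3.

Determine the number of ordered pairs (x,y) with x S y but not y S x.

7

Enumerating: (w1,w3), (w1,w6), (w4,w1), (w4,w5), (w5,w7), (w6,w2), (w6,w7).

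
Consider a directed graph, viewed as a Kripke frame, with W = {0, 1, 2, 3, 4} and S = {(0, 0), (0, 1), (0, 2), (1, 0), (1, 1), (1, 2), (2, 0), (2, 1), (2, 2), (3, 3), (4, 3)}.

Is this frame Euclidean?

Euclidean: yes — any two successors of a common world are S-related.

Yes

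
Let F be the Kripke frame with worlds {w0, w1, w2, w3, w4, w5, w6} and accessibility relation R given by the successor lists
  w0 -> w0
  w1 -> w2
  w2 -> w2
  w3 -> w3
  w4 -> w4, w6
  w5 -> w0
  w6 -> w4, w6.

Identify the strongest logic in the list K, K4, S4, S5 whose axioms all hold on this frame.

Transitive (axiom 4): yes — every two-step R-path is closed by a direct edge.
Reflexive (axiom T): no — w1 is not related to itself.
Euclidean (axiom 5): yes — any two successors of a common world are R-related.
So F validates K, K4; S4 would additionally require R to be reflexive. The strongest is K4.

K4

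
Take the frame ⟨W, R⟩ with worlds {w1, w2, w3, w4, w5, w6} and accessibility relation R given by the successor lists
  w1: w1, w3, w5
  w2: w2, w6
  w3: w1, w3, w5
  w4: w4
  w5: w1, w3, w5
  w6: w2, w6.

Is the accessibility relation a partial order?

No

Reflexive: yes — every world is R-related to itself.
Transitive: yes — every two-step R-path is closed by a direct edge.
Antisymmetric: no — w1 R w3 and w3 R w1 with w1 ≠ w3.
So R is not a partial order.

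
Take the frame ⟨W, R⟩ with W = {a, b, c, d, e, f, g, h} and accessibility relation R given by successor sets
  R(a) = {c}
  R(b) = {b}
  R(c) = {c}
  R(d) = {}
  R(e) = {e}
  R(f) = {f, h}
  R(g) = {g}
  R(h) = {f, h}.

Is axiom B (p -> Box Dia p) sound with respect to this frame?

No

Axiom B corresponds to the accessibility relation being symmetric.
Symmetric: no — a R c but not c R a.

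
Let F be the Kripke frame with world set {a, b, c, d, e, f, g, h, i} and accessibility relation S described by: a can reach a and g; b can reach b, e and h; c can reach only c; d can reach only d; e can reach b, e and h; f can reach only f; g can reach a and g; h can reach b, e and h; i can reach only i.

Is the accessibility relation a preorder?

Yes

Reflexive: yes — every world is S-related to itself.
Transitive: yes — every two-step S-path is closed by a direct edge.
So S is a preorder.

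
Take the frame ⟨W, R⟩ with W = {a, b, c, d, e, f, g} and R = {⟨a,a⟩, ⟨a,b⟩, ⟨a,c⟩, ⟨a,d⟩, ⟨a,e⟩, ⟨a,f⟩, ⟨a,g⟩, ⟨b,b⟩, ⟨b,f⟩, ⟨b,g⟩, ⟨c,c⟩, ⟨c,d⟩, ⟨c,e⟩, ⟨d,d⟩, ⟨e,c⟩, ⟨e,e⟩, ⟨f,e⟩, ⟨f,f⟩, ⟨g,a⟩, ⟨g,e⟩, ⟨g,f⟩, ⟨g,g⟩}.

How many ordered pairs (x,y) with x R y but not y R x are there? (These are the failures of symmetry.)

Enumerating: (a,b), (a,c), (a,d), (a,e), (a,f), (b,f), (b,g), (c,d), (f,e), (g,e), (g,f).

11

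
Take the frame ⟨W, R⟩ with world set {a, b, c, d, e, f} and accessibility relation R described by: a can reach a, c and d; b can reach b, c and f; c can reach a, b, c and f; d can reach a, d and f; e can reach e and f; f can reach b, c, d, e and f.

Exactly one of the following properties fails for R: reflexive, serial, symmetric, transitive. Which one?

transitive

Reflexive: yes — every world is R-related to itself.
Serial: yes — every world has a successor (e.g. a R a).
Symmetric: yes — every pair in R has its reverse in R.
Transitive: no — a R c and c R b, but not a R b.
Only transitive fails.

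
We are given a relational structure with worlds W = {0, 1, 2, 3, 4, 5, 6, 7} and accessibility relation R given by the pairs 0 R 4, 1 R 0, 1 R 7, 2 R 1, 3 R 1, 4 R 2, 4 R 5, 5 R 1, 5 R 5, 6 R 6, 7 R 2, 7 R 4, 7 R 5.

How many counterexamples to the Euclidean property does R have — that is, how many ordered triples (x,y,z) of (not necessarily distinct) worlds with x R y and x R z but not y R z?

Enumerating: (0,4,4), (1,0,0), (1,0,7), (1,7,0), (1,7,7), (2,1,1), (3,1,1), (4,2,2), (4,2,5), (4,5,2), (5,1,1), (5,1,5), (7,2,2), (7,2,4), (7,2,5), (7,4,4), (7,5,2), (7,5,4).

18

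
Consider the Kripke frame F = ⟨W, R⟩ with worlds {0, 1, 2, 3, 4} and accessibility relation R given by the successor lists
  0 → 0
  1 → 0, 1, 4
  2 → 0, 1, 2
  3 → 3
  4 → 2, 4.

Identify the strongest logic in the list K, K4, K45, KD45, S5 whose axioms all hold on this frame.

Transitive (axiom 4): no — 1 R 4 and 4 R 2, but not 1 R 2.
Euclidean (axiom 5): no — 1 R 0 and 1 R 4, but not 0 R 4.
Serial (axiom D): yes — every world has a successor (e.g. 0 R 0).
Reflexive (axiom T): yes — every world is R-related to itself.
So F validates K; K4 would additionally require R to be transitive. The strongest is K.

K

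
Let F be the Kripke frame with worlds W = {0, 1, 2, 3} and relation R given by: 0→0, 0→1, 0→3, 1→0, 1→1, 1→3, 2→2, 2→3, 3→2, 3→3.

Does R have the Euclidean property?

No

Euclidean: no — 0 R 3 and 0 R 1, but not 3 R 1.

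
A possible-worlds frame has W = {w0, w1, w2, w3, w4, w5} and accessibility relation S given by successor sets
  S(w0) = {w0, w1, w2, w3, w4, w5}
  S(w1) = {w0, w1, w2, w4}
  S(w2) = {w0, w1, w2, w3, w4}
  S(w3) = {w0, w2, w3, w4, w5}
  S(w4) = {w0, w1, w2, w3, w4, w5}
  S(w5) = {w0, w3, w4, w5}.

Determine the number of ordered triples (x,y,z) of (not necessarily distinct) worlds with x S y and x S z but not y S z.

Enumerating: (w0,w1,w3), (w0,w1,w5), (w0,w2,w5), (w0,w3,w1), (w0,w5,w1), (w0,w5,w2), (w2,w1,w3), (w2,w3,w1), (w3,w2,w5), (w3,w5,w2), (w4,w1,w3), (w4,w1,w5), (w4,w2,w5), (w4,w3,w1), (w4,w5,w1), (w4,w5,w2).

16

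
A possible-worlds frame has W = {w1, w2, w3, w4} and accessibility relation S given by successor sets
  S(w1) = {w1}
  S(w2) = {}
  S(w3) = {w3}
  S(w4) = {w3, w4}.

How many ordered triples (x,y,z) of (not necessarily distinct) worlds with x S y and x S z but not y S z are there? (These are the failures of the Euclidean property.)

Enumerating: (w4,w3,w4).

1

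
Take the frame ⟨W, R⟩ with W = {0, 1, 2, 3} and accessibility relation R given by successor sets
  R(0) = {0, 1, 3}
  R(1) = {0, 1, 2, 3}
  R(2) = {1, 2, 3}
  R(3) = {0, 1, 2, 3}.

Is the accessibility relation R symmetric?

Symmetric: yes — every pair in R has its reverse in R.

Yes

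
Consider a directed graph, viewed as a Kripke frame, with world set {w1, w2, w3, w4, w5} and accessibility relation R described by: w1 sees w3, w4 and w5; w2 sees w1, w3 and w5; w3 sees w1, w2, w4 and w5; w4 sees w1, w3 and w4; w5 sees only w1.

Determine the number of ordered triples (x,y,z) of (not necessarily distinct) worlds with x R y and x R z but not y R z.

Enumerating: (w1,w3,w3), (w1,w4,w5), (w1,w5,w3), (w1,w5,w4), (w1,w5,w5), (w2,w1,w1), (w2,w3,w3), (w2,w5,w3), (w2,w5,w5), (w3,w1,w1), (w3,w1,w2), (w3,w2,w2), … and 9 more.
Total: 21.

21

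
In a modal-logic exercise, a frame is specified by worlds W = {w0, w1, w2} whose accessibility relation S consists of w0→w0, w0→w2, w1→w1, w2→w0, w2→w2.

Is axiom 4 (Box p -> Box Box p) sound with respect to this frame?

Yes

Axiom 4 corresponds to the accessibility relation being transitive.
Transitive: yes — every two-step S-path is closed by a direct edge.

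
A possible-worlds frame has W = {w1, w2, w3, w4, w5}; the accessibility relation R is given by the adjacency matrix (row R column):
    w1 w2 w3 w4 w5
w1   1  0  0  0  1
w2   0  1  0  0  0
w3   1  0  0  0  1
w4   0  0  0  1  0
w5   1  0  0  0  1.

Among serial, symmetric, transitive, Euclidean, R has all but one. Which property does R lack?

Serial: yes — every world has a successor (e.g. w1 R w1).
Symmetric: no — w3 R w1 but not w1 R w3.
Transitive: yes — every two-step R-path is closed by a direct edge.
Euclidean: yes — any two successors of a common world are R-related.
Only symmetric fails.

symmetric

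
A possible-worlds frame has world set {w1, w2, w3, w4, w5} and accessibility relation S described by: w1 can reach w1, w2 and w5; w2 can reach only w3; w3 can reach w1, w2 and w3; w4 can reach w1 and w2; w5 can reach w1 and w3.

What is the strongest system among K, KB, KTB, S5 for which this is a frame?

Symmetric (axiom B): no — w1 S w2 but not w2 S w1.
Reflexive (axiom T): no — w2 is not related to itself.
Euclidean (axiom 5): no — w1 S w2 and w1 S w5, but not w2 S w5.
So F validates K; KB would additionally require S to be symmetric. The strongest is K.

K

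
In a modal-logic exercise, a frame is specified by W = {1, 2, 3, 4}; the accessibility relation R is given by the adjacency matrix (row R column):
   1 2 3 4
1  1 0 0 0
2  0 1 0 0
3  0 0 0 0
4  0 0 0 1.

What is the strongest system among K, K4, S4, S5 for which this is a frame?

K4

Transitive (axiom 4): yes — every two-step R-path is closed by a direct edge.
Reflexive (axiom T): no — 3 is not related to itself.
Euclidean (axiom 5): yes — any two successors of a common world are R-related.
So F validates K, K4; S4 would additionally require R to be reflexive. The strongest is K4.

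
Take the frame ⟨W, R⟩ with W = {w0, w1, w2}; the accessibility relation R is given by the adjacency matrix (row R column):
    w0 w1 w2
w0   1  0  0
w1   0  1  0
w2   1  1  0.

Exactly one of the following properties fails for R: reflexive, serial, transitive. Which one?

Reflexive: no — w2 is not related to itself.
Serial: yes — every world has a successor (e.g. w0 R w0).
Transitive: yes — every two-step R-path is closed by a direct edge.
Only reflexive fails.

reflexive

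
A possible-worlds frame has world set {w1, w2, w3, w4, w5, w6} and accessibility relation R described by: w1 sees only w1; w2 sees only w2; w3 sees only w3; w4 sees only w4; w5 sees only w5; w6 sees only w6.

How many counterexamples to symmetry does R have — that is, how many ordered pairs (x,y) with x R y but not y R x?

0

R is symmetric; there are no such tuples.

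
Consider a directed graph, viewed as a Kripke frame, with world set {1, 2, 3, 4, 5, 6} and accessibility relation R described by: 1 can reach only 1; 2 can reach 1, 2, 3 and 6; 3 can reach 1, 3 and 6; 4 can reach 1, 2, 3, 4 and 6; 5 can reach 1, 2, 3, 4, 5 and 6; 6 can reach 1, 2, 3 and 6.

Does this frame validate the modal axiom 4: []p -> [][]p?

No

Axiom 4 corresponds to the accessibility relation being transitive.
Transitive: no — 3 R 6 and 6 R 2, but not 3 R 2.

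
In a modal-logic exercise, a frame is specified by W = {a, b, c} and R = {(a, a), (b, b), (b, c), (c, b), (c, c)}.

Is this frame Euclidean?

Euclidean: yes — any two successors of a common world are R-related.

Yes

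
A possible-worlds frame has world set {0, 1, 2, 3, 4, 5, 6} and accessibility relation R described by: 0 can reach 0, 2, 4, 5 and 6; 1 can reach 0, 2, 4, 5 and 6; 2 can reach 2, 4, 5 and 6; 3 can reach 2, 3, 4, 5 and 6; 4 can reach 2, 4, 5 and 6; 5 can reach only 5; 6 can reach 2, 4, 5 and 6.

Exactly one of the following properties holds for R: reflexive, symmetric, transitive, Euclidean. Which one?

Reflexive: no — 1 is not related to itself.
Symmetric: no — 0 R 2 but not 2 R 0.
Transitive: yes — every two-step R-path is closed by a direct edge.
Euclidean: no — 0 R 5 and 0 R 2, but not 5 R 2.
Only transitive holds.

transitive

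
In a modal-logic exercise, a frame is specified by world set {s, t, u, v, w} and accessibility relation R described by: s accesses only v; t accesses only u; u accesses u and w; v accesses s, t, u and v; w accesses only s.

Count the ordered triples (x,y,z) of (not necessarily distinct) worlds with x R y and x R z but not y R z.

Enumerating: (u,w,u), (u,w,w), (v,s,s), (v,s,t), (v,s,u), (v,t,s), (v,t,t), (v,t,v), (v,u,s), (v,u,t), (v,u,v), (w,s,s).

12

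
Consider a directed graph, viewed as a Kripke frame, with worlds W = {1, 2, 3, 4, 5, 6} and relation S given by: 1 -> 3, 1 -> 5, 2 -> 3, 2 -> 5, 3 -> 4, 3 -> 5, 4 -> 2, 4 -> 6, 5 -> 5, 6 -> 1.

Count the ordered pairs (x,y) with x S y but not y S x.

9

Enumerating: (1,3), (1,5), (2,3), (2,5), (3,4), (3,5), (4,2), (4,6), (6,1).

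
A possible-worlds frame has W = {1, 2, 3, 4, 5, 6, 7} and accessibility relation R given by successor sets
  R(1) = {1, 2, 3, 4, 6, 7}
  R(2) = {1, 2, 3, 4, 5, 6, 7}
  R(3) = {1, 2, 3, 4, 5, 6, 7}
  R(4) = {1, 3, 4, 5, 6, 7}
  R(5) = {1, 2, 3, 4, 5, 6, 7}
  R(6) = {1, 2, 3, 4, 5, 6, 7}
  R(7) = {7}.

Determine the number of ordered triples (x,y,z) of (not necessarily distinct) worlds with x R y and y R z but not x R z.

8

Enumerating: (1,2,5), (1,3,5), (1,4,5), (1,6,5), (4,1,2), (4,3,2), (4,5,2), (4,6,2).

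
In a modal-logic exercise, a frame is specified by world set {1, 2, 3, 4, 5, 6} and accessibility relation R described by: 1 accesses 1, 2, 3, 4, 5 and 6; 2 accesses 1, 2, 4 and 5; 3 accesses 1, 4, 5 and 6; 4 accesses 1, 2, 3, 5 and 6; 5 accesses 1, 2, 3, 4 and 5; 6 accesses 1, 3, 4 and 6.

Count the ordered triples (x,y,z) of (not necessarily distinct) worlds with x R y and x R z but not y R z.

Enumerating: (1,2,3), (1,2,6), (1,3,2), (1,3,3), (1,4,4), (1,5,6), (1,6,2), (1,6,5), (2,4,4), (3,4,4), (3,5,6), (3,6,5), … and 13 more.
Total: 25.

25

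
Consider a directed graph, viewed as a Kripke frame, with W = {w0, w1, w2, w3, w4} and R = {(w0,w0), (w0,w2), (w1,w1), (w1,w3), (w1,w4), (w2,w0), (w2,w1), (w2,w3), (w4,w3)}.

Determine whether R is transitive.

No

Transitive: no — w0 R w2 and w2 R w1, but not w0 R w1.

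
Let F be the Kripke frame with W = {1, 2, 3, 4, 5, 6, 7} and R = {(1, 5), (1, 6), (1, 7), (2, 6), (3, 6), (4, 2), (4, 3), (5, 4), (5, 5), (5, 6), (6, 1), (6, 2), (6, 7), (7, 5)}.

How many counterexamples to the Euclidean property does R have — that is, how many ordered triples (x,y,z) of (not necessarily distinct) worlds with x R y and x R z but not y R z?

25

Enumerating: (1,5,7), (1,6,5), (1,6,6), (1,7,6), (1,7,7), (2,6,6), (3,6,6), (4,2,2), (4,2,3), (4,3,2), (4,3,3), (5,4,4), … and 13 more.
Total: 25.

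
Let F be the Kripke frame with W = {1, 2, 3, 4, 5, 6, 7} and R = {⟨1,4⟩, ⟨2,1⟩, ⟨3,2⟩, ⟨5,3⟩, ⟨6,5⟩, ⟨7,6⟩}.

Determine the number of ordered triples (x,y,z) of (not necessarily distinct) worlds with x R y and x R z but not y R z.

6

Enumerating: (1,4,4), (2,1,1), (3,2,2), (5,3,3), (6,5,5), (7,6,6).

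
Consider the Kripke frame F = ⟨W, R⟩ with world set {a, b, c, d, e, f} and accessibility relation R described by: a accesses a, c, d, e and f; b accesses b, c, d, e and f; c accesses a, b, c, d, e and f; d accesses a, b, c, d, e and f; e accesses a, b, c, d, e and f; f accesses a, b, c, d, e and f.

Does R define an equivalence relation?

Reflexive: yes — every world is R-related to itself.
Symmetric: yes — every pair in R has its reverse in R.
Transitive: no — a R c and c R b, but not a R b.
So R is not an equivalence relation.

No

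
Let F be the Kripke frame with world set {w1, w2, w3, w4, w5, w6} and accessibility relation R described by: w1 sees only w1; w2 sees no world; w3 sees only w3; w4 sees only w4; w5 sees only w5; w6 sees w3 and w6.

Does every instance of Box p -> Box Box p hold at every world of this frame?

The schema 4 characterises exactly the transitive frames.
Transitive: yes — every two-step R-path is closed by a direct edge.

Yes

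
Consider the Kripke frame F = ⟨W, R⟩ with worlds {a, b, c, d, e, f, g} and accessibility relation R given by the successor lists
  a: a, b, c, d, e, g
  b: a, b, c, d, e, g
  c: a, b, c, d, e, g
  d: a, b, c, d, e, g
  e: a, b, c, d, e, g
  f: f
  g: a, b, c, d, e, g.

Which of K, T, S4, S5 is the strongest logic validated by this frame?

Reflexive (axiom T): yes — every world is R-related to itself.
Transitive (axiom 4): yes — every two-step R-path is closed by a direct edge.
Euclidean (axiom 5): yes — any two successors of a common world are R-related.
So F validates K, T, S4, S5. The strongest is S5.

S5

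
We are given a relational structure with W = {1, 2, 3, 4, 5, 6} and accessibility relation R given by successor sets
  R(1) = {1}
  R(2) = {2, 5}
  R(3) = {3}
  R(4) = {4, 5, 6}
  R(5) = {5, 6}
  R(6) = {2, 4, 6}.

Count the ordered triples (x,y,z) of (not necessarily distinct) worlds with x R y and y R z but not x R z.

Enumerating: (2,5,6), (4,6,2), (5,6,2), (5,6,4), (6,2,5), (6,4,5).

6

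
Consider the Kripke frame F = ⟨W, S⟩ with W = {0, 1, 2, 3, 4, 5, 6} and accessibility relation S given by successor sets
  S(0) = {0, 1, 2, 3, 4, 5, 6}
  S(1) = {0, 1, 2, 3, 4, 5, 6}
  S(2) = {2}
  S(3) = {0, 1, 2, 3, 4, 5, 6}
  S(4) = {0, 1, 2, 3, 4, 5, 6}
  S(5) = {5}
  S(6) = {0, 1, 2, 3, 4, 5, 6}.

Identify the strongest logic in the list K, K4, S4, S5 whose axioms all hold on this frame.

Transitive (axiom 4): yes — every two-step S-path is closed by a direct edge.
Reflexive (axiom T): yes — every world is S-related to itself.
Euclidean (axiom 5): no — 0 S 2 and 0 S 1, but not 2 S 1.
So F validates K, K4, S4; S5 would additionally require S to be Euclidean. The strongest is S4.

S4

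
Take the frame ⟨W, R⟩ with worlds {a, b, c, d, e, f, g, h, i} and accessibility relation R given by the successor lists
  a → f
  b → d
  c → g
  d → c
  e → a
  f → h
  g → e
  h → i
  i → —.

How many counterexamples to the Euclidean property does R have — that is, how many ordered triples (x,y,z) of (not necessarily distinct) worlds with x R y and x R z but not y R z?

8

Enumerating: (a,f,f), (b,d,d), (c,g,g), (d,c,c), (e,a,a), (f,h,h), (g,e,e), (h,i,i).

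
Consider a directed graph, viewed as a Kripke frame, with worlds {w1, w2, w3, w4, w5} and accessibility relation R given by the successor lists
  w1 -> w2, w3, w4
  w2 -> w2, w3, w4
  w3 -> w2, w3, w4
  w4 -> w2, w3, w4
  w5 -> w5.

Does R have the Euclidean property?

Yes

Euclidean: yes — any two successors of a common world are R-related.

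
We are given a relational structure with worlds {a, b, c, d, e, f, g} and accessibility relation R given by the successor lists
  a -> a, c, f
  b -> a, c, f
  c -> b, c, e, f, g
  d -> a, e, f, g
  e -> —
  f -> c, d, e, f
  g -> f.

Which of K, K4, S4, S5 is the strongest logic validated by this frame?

K

Transitive (axiom 4): no — a R c and c R b, but not a R b.
Reflexive (axiom T): no — b is not related to itself.
Euclidean (axiom 5): no — b R c and b R a, but not c R a.
So F validates K; K4 would additionally require R to be transitive. The strongest is K.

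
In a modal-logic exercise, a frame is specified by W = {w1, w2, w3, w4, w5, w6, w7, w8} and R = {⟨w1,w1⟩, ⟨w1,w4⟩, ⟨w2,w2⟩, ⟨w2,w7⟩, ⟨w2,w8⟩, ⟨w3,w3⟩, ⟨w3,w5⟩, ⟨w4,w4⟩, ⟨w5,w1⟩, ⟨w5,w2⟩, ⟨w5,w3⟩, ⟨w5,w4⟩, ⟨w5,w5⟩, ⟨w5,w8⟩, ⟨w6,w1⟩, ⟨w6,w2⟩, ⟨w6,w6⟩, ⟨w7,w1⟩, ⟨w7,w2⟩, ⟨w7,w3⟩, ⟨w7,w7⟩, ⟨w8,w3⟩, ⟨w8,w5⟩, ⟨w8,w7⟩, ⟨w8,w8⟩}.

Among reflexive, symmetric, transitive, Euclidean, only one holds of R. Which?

Reflexive: yes — every world is R-related to itself.
Symmetric: no — w1 R w4 but not w4 R w1.
Transitive: no — w2 R w7 and w7 R w1, but not w2 R w1.
Euclidean: no — w2 R w7 and w2 R w8, but not w7 R w8.
Only reflexive holds.

reflexive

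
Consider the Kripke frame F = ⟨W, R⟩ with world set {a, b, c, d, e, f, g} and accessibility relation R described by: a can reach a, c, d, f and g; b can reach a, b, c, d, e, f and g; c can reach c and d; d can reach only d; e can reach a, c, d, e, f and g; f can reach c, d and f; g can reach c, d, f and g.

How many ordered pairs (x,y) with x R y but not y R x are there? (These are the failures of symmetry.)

Enumerating: (a,c), (a,d), (a,f), (a,g), (b,a), (b,c), (b,d), (b,e), (b,f), (b,g), (c,d), (e,a), … and 9 more.
Total: 21.

21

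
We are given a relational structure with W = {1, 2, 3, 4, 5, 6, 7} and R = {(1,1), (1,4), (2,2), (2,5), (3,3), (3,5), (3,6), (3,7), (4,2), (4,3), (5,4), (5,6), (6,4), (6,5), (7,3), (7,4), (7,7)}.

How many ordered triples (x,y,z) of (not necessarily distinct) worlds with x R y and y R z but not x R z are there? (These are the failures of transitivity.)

20

Enumerating: (1,4,2), (1,4,3), (2,5,4), (2,5,6), (3,5,4), (3,6,4), (3,7,4), (4,2,5), (4,3,5), (4,3,6), (4,3,7), (5,4,2), … and 8 more.
Total: 20.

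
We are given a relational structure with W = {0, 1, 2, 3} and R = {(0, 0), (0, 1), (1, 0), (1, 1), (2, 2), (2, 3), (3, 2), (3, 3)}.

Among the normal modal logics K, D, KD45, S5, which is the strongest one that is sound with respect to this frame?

Serial (axiom D): yes — every world has a successor (e.g. 0 R 0).
Euclidean (axiom 5): yes — any two successors of a common world are R-related.
Transitive (axiom 4): yes — every two-step R-path is closed by a direct edge.
Reflexive (axiom T): yes — every world is R-related to itself.
So F validates K, D, KD45, S5. The strongest is S5.

S5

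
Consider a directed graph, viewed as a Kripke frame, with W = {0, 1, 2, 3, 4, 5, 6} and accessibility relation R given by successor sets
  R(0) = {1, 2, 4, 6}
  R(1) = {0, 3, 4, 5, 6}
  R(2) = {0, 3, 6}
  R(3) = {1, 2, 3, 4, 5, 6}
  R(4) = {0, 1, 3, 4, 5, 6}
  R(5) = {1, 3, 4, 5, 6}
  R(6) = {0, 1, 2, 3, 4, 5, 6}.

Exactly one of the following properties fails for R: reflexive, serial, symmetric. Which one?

reflexive

Reflexive: no — 0 is not related to itself.
Serial: yes — every world has a successor (e.g. 0 R 1).
Symmetric: yes — every pair in R has its reverse in R.
Only reflexive fails.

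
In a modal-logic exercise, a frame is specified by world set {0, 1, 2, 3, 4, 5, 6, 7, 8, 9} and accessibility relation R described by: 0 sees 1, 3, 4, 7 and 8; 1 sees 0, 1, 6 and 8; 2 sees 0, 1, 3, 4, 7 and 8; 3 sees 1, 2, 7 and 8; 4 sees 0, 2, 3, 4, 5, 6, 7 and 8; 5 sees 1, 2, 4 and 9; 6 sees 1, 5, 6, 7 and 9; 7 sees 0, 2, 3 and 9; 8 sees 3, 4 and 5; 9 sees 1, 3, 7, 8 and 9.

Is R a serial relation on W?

Serial: yes — every world has a successor (e.g. 0 R 1).

Yes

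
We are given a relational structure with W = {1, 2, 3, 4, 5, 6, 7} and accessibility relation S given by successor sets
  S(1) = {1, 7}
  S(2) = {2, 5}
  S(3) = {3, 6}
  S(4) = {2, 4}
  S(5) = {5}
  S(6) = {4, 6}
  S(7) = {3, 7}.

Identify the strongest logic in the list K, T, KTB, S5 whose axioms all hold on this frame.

T

Reflexive (axiom T): yes — every world is S-related to itself.
Symmetric (axiom B): no — 1 S 7 but not 7 S 1.
Euclidean (axiom 5): no — 1 S 7 and 1 S 1, but not 7 S 1.
So F validates K, T; KTB would additionally require S to be symmetric. The strongest is T.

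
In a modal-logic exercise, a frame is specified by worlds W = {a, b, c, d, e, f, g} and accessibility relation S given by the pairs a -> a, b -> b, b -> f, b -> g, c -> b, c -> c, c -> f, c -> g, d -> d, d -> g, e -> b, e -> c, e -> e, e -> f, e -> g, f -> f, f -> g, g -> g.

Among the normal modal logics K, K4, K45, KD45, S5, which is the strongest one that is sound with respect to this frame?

Transitive (axiom 4): yes — every two-step S-path is closed by a direct edge.
Euclidean (axiom 5): no — b S g and b S f, but not g S f.
Serial (axiom D): yes — every world has a successor (e.g. a S a).
Reflexive (axiom T): yes — every world is S-related to itself.
So F validates K, K4; K45 would additionally require S to be Euclidean. The strongest is K4.

K4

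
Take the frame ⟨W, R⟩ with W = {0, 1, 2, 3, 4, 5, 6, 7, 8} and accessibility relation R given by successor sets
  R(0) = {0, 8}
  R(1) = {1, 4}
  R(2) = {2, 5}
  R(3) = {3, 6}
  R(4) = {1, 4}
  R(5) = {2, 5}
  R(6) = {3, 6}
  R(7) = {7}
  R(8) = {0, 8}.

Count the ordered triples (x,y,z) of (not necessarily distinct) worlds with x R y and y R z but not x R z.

0

R is transitive; there are no such tuples.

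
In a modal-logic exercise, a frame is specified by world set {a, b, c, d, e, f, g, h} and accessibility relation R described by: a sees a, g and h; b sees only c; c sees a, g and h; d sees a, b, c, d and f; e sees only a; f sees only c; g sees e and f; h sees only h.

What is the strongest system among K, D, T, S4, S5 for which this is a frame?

Serial (axiom D): yes — every world has a successor (e.g. a R a).
Reflexive (axiom T): no — b is not related to itself.
Transitive (axiom 4): no — a R g and g R e, but not a R e.
Euclidean (axiom 5): no — a R g and a R h, but not g R h.
So F validates K, D; T would additionally require R to be reflexive. The strongest is D.

D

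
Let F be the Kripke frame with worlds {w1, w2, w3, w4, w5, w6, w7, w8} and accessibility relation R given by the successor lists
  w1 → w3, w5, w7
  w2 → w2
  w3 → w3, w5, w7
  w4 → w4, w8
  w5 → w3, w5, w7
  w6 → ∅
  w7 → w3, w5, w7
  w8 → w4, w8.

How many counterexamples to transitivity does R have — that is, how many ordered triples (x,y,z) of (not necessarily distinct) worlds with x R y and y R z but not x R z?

R is transitive; there are no such tuples.

0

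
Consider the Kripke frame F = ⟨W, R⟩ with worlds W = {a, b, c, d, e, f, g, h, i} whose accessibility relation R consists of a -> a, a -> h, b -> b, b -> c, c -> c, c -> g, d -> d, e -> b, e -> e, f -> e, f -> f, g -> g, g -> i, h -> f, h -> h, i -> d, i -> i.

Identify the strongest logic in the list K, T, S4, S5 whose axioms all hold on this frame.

T

Reflexive (axiom T): yes — every world is R-related to itself.
Transitive (axiom 4): no — a R h and h R f, but not a R f.
Euclidean (axiom 5): no — a R h and a R a, but not h R a.
So F validates K, T; S4 would additionally require R to be transitive. The strongest is T.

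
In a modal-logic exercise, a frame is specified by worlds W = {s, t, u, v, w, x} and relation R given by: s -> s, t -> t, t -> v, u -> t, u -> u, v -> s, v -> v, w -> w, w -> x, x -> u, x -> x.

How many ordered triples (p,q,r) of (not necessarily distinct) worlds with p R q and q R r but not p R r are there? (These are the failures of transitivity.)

4

Enumerating: (t,v,s), (u,t,v), (w,x,u), (x,u,t).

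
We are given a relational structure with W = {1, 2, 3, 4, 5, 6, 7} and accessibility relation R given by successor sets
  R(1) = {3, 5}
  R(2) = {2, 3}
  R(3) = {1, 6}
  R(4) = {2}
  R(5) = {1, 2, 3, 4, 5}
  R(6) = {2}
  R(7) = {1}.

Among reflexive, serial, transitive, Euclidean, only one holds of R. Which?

serial

Reflexive: no — 1 is not related to itself.
Serial: yes — every world has a successor (e.g. 1 R 3).
Transitive: no — 1 R 3 and 3 R 6, but not 1 R 6.
Euclidean: no — 1 R 3 and 1 R 5, but not 3 R 5.
Only serial holds.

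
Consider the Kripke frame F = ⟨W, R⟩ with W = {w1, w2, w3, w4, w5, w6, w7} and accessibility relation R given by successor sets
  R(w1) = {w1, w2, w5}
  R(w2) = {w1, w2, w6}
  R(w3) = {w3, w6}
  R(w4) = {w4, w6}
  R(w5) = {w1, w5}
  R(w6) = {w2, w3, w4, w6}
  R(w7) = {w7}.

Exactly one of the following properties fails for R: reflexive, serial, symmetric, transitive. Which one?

Reflexive: yes — every world is R-related to itself.
Serial: yes — every world has a successor (e.g. w1 R w1).
Symmetric: yes — every pair in R has its reverse in R.
Transitive: no — w1 R w2 and w2 R w6, but not w1 R w6.
Only transitive fails.

transitive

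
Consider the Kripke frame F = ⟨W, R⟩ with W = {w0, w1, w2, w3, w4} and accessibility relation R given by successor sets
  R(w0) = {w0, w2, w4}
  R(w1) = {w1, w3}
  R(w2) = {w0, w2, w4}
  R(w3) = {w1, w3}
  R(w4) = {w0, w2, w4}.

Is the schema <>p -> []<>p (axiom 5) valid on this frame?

Yes

By correspondence theory, 5 is valid on a frame iff R is Euclidean.
Euclidean: yes — any two successors of a common world are R-related.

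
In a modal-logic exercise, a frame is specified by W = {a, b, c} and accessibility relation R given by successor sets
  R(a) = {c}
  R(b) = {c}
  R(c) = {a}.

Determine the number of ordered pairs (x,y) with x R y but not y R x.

1

Enumerating: (b,c).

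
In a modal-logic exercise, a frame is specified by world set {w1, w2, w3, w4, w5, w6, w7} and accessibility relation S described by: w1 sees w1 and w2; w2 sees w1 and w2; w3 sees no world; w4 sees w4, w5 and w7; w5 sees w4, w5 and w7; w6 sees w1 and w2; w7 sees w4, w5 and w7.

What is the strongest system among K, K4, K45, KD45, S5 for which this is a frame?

Transitive (axiom 4): yes — every two-step S-path is closed by a direct edge.
Euclidean (axiom 5): yes — any two successors of a common world are S-related.
Serial (axiom D): no — w3 has no S-successor.
Reflexive (axiom T): no — w3 is not related to itself.
So F validates K, K4, K45; KD45 would additionally require S to be serial. The strongest is K45.

K45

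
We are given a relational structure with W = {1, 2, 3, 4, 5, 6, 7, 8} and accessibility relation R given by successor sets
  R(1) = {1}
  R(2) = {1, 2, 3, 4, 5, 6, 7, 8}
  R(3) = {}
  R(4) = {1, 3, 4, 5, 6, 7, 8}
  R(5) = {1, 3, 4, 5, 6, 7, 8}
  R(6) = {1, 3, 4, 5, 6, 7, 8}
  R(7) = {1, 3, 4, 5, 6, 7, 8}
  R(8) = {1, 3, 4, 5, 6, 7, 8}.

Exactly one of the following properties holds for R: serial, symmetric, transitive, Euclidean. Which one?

transitive

Serial: no — 3 has no R-successor.
Symmetric: no — 2 R 1 but not 1 R 2.
Transitive: yes — every two-step R-path is closed by a direct edge.
Euclidean: no — 2 R 1 and 2 R 3, but not 1 R 3.
Only transitive holds.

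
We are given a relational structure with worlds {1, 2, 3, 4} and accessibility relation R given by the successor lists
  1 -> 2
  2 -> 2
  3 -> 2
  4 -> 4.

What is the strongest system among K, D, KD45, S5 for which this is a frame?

Serial (axiom D): yes — every world has a successor (e.g. 1 R 2).
Euclidean (axiom 5): yes — any two successors of a common world are R-related.
Transitive (axiom 4): yes — every two-step R-path is closed by a direct edge.
Reflexive (axiom T): no — 1 is not related to itself.
So F validates K, D, KD45; S5 would additionally require R to be reflexive. The strongest is KD45.

KD45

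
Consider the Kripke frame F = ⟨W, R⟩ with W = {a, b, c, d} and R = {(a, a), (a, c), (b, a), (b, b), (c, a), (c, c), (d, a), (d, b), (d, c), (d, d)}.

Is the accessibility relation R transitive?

No

Transitive: no — b R a and a R c, but not b R c.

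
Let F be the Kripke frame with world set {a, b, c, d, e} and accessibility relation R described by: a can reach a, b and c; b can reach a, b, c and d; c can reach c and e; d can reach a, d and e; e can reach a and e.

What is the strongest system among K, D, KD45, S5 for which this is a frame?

D

Serial (axiom D): yes — every world has a successor (e.g. a R a).
Euclidean (axiom 5): no — a R c and a R b, but not c R b.
Transitive (axiom 4): no — a R b and b R d, but not a R d.
Reflexive (axiom T): yes — every world is R-related to itself.
So F validates K, D; KD45 would additionally require R to be Euclidean and transitive. The strongest is D.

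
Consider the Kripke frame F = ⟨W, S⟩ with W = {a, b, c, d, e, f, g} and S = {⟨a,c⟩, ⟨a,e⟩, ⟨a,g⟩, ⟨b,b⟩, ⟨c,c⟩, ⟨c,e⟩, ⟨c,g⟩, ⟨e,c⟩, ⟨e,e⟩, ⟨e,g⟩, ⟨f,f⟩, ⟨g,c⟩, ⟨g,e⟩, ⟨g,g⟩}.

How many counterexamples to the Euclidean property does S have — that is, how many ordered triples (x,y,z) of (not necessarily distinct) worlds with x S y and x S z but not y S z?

S is Euclidean; there are no such tuples.

0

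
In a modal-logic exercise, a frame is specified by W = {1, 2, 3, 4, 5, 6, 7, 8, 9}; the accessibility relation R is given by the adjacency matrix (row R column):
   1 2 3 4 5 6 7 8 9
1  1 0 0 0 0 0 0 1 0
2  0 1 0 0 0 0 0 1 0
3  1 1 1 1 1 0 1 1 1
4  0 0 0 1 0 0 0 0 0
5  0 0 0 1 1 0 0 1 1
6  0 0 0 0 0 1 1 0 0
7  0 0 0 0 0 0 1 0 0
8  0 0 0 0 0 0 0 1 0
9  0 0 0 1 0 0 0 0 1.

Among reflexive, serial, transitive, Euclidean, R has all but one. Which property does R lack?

Reflexive: yes — every world is R-related to itself.
Serial: yes — every world has a successor (e.g. 1 R 1).
Transitive: yes — every two-step R-path is closed by a direct edge.
Euclidean: no — 3 R 1 and 3 R 2, but not 1 R 2.
Only Euclidean fails.

Euclidean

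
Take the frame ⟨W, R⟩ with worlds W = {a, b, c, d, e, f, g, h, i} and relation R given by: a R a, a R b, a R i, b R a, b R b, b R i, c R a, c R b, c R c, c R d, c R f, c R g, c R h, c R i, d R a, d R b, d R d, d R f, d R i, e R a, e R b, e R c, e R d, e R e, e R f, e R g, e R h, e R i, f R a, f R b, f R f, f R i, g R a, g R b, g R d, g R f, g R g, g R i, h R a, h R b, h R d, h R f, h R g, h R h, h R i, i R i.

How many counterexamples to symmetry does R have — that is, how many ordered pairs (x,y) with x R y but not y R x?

35

Enumerating: (a,i), (b,i), (c,a), (c,b), (c,d), (c,f), (c,g), (c,h), (c,i), (d,a), (d,b), (d,f), … and 23 more.
Total: 35.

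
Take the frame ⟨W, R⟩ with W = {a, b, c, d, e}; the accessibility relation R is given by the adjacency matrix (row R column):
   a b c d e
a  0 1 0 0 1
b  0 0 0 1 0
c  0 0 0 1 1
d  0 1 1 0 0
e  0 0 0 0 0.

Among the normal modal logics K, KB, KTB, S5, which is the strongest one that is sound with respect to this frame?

K

Symmetric (axiom B): no — a R b but not b R a.
Reflexive (axiom T): no — a is not related to itself.
Euclidean (axiom 5): no — a R b and a R e, but not b R e.
So F validates K; KB would additionally require R to be symmetric. The strongest is K.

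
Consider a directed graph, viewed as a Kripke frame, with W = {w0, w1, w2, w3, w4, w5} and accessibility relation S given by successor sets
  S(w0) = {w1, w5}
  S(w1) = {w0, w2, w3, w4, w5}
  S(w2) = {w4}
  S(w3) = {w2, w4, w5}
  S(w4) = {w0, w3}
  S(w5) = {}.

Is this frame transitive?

No

Transitive: no — w0 S w1 and w1 S w2, but not w0 S w2.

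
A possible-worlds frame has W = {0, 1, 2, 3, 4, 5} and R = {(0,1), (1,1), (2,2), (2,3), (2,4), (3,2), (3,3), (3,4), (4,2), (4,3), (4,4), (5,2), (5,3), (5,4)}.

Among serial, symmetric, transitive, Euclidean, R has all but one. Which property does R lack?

Serial: yes — every world has a successor (e.g. 0 R 1).
Symmetric: no — 0 R 1 but not 1 R 0.
Transitive: yes — every two-step R-path is closed by a direct edge.
Euclidean: yes — any two successors of a common world are R-related.
Only symmetric fails.

symmetric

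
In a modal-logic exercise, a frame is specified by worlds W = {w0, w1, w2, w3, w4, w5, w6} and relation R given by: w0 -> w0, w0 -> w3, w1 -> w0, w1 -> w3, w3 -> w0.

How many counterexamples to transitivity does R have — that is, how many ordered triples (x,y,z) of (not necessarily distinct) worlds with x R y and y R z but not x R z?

1

Enumerating: (w3,w0,w3).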